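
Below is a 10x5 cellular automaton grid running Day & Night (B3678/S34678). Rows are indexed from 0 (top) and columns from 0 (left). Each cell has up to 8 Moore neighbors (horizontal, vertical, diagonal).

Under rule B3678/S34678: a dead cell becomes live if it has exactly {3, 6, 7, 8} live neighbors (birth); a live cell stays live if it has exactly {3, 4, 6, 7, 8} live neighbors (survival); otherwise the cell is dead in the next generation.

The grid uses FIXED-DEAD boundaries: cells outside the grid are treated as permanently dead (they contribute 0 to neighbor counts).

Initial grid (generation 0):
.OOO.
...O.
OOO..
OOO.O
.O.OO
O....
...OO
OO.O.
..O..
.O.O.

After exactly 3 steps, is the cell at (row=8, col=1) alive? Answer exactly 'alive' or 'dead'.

Simulating step by step:
Generation 0 (given above): 23 live cells
Generation 1: 20 live cells
..O..
O.OO.
O.O..
OO...
.O.O.
..O..
OOO..
...OO
O.OO.
..O..
Generation 2: 25 live cells
.O.O.
..OO.
OOOO.
OO...
OO...
O.OO.
.OO..
O..O.
.OOOO
.O.O.
Generation 3: 23 live cells
.....
O.OOO
O..O.
.O...
O....
OOO..
OOO..
..OOO
OO.OO
...OO

Cell (8,1) at generation 3: 1 -> alive

Answer: alive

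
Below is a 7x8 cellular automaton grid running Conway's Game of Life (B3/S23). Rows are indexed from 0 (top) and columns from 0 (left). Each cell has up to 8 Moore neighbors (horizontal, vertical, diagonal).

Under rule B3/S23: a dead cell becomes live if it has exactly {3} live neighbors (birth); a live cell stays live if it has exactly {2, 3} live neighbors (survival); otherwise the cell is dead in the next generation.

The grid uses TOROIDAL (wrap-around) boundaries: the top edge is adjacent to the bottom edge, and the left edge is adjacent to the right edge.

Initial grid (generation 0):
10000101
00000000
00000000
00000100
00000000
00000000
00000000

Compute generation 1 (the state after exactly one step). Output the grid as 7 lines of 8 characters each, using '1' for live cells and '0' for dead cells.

Answer: 00000000
00000000
00000000
00000000
00000000
00000000
00000000

Derivation:
Simulating step by step:
Generation 0 (given above): 4 live cells
Generation 1: 0 live cells
(generation 1 grid is the final answer)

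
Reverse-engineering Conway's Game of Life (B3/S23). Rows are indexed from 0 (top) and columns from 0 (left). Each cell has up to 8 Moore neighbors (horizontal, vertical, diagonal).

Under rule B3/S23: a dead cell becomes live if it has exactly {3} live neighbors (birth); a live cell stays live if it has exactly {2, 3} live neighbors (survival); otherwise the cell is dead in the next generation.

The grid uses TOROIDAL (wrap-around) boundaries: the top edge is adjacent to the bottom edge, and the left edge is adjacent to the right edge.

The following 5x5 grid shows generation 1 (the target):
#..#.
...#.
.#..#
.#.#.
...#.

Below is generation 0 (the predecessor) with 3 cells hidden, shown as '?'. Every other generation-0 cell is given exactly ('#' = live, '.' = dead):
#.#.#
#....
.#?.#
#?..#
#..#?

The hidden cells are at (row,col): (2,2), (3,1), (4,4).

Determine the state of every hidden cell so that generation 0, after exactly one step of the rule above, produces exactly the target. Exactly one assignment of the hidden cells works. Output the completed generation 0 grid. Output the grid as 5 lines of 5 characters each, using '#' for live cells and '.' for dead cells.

Answer: #.#.#
#....
.#..#
#...#
#..#.

Derivation:
Hidden generation-0 cells (in order): (2,2), (3,1), (4,4).
A hidden cell only influences target cells in its own 3x3 neighborhood. Try each of the 2^3 = 8 assignments, step the completed generation 0 forward once under B3/S23, and compare with the target:
  (2,2)=. (3,1)=. (4,4)=. -> step reproduces the target at every cell -> ACCEPT
  (2,2)=. (3,1)=. (4,4)=# -> step gives (0,0)='.' but target has '#' -> reject
  (2,2)=. (3,1)=# (4,4)=. -> step gives (3,2)='#' but target has '.' -> reject
  (2,2)=. (3,1)=# (4,4)=# -> step gives (0,0)='.' but target has '#' -> reject
  (2,2)=# (3,1)=. (4,4)=. -> step gives (1,2)='#' but target has '.' -> reject
  (2,2)=# (3,1)=. (4,4)=# -> step gives (0,0)='.' but target has '#' -> reject
  (2,2)=# (3,1)=# (4,4)=. -> step gives (1,2)='#' but target has '.' -> reject
  (2,2)=# (3,1)=# (4,4)=# -> step gives (0,0)='.' but target has '#' -> reject
Unique solution: (2,2)=dead, (3,1)=dead, (4,4)=dead.
Check: live-neighbor counts of every cell in the completed generation 0:
34134
44234
52123
43234
44236
Applying B3/S23 to generation 0 with these counts gives:
#..#.
...#.
.#..#
.#.#.
...#.
which matches the target exactly.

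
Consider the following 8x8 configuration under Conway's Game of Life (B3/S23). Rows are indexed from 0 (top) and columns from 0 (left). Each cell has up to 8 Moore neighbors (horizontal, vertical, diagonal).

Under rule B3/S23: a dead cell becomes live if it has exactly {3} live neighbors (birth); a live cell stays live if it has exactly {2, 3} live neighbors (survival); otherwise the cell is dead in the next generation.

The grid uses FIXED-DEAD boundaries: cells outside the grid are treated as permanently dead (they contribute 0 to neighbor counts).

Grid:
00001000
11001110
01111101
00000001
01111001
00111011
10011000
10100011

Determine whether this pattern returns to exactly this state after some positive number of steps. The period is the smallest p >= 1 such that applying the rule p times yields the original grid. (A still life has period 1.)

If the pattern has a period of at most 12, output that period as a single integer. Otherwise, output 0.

Answer: 0

Derivation:
Simulating and comparing each generation to the original:
Gen 0 (original, given above): 30 live cells
Gen 1: 20 live cells, differs from original
Gen 2: 15 live cells, differs from original
Gen 3: 15 live cells, differs from original
Gen 4: 17 live cells, differs from original
Gen 5: 17 live cells, differs from original
Gen 6: 20 live cells, differs from original
Gen 7: 24 live cells, differs from original
Gen 8: 25 live cells, differs from original
Gen 9: 22 live cells, differs from original
Gen 10: 24 live cells, differs from original
Gen 11: 23 live cells, differs from original
Gen 12: 23 live cells, differs from original
No period found within 12 steps.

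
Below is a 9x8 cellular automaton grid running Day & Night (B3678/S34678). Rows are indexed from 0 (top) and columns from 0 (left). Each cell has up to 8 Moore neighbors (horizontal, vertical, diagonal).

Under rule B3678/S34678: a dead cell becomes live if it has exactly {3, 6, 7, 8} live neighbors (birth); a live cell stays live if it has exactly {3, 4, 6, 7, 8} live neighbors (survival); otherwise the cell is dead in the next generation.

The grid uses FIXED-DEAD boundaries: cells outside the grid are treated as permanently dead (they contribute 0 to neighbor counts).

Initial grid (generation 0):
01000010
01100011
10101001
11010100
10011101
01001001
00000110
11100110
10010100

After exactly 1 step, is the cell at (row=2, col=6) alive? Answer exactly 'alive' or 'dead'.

Answer: dead

Derivation:
Simulating step by step:
Generation 0 (given above): 32 live cells
Generation 1: 35 live cells
00100001
11110111
11100100
11011100
10010100
00011000
10101111
01000110
00101010

Cell (2,6) at generation 1: 0 -> dead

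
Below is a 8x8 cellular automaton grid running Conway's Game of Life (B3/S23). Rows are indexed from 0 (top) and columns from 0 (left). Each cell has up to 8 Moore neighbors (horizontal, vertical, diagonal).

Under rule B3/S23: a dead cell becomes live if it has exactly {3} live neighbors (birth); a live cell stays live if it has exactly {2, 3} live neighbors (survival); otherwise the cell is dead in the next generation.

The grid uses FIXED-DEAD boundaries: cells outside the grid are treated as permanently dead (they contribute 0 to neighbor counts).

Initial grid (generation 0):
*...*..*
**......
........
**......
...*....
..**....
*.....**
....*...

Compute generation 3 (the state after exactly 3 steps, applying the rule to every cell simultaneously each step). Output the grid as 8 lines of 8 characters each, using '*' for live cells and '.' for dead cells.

Simulating step by step:
Generation 0 (given above): 14 live cells
Generation 1: 9 live cells
**......
**......
........
........
.*.*....
..**....
...*....
........
Generation 2: 9 live cells
**......
**......
........
........
...*....
...**...
..**....
........
Generation 3: 10 live cells
(generation 3 grid is the final answer)

Answer: **......
**......
........
........
...**...
....*...
..***...
........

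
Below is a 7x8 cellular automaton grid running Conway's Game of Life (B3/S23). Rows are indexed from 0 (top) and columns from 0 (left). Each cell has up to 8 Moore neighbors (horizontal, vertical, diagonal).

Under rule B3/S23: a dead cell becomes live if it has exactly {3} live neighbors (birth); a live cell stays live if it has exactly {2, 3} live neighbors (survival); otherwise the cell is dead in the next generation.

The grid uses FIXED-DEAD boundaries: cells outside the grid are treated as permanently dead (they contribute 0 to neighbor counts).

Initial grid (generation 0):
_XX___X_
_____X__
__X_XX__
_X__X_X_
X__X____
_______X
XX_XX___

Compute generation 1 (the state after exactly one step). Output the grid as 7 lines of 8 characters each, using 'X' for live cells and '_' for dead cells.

Answer: ________
_XXXXXX_
___XX_X_
_XX_X___
________
XXXXX___
________

Derivation:
Simulating step by step:
Generation 0 (given above): 17 live cells
Generation 1: 17 live cells
(generation 1 grid is the final answer)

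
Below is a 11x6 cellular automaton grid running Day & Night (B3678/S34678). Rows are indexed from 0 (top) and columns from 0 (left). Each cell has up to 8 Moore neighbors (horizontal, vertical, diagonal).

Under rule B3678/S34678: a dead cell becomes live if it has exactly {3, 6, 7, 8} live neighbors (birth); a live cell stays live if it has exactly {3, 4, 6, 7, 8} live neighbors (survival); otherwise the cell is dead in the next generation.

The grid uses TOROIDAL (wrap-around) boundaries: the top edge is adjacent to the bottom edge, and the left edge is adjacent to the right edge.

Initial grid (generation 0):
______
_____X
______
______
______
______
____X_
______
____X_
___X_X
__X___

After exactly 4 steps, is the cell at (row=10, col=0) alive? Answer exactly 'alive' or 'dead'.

Answer: dead

Derivation:
Simulating step by step:
Generation 0 (given above): 6 live cells
Generation 1: 1 live cells
______
______
______
______
______
______
______
______
______
____X_
______
Generation 2: 0 live cells
______
______
______
______
______
______
______
______
______
______
______
Generation 3: 0 live cells
______
______
______
______
______
______
______
______
______
______
______
Generation 4: 0 live cells
______
______
______
______
______
______
______
______
______
______
______

Cell (10,0) at generation 4: 0 -> dead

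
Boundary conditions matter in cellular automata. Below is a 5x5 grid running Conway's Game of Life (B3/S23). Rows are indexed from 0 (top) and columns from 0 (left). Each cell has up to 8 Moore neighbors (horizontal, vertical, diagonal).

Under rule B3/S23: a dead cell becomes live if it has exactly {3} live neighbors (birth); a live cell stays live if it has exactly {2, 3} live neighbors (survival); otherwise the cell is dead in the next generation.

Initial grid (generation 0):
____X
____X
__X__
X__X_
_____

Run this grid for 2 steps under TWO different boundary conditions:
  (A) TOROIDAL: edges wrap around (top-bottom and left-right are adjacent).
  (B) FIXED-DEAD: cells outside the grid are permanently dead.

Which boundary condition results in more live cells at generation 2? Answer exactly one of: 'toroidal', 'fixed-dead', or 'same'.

Answer: toroidal

Derivation:
Under TOROIDAL boundary, generation 2:
_____
___XX
___XX
___XX
_____
Population = 6

Under FIXED-DEAD boundary, generation 2:
_____
_____
_____
_____
_____
Population = 0

Comparison: toroidal=6, fixed-dead=0 -> toroidal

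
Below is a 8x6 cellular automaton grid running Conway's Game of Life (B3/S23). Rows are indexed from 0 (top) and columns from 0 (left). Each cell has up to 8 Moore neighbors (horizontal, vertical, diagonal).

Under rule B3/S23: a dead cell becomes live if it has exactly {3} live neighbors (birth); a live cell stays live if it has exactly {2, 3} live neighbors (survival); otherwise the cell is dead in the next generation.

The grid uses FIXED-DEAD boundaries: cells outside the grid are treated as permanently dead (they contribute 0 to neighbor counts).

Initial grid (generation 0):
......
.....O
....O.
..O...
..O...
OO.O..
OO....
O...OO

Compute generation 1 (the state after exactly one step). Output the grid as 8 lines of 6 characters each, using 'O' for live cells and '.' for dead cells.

Answer: ......
......
......
...O..
..OO..
O.....
..O.O.
OO....

Derivation:
Simulating step by step:
Generation 0 (given above): 12 live cells
Generation 1: 8 live cells
(generation 1 grid is the final answer)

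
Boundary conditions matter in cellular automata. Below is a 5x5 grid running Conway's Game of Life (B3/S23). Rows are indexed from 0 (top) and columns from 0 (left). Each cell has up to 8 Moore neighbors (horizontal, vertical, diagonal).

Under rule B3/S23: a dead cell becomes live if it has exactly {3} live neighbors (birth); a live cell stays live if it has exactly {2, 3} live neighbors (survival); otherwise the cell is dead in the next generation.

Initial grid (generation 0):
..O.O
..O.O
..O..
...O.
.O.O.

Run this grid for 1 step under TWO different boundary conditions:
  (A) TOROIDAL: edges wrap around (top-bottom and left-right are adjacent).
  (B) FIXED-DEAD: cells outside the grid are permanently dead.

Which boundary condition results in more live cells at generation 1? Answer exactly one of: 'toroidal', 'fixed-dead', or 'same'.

Under TOROIDAL boundary, generation 1:
OOO.O
.OO..
..O..
...O.
...OO
Population = 10

Under FIXED-DEAD boundary, generation 1:
.....
.OO..
..O..
...O.
..O..
Population = 5

Comparison: toroidal=10, fixed-dead=5 -> toroidal

Answer: toroidal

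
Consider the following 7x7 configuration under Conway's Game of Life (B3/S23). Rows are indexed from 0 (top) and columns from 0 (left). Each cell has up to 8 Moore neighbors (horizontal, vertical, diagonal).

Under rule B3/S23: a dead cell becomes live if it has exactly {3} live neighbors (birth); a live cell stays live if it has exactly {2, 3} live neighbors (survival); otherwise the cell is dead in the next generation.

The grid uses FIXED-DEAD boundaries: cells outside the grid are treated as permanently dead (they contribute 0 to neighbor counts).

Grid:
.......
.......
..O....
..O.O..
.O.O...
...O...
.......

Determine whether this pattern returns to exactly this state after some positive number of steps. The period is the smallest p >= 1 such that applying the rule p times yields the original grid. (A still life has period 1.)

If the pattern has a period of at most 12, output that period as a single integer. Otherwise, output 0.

Simulating and comparing each generation to the original:
Gen 0 (original, given above): 6 live cells
Gen 1: 6 live cells, differs from original
Gen 2: 6 live cells, MATCHES original -> period = 2

Answer: 2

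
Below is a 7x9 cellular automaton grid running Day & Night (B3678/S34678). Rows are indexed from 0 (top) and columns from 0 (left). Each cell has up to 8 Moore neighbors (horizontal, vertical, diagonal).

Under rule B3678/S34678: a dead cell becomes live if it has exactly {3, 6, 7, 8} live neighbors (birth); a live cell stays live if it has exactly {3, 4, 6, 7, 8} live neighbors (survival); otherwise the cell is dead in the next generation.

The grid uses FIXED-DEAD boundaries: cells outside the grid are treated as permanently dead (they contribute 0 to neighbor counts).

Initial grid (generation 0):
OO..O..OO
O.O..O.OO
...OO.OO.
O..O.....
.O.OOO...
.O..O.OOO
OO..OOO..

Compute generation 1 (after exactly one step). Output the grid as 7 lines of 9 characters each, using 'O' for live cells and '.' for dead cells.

Simulating step by step:
Generation 0 (given above): 30 live cells
Generation 1: 29 live cells
(generation 1 grid is the final answer)

Answer: .O....OOO
.....O..O
.OOOOOOOO
...OO.O..
O..OOOOO.
.O...OOO.
.....OO..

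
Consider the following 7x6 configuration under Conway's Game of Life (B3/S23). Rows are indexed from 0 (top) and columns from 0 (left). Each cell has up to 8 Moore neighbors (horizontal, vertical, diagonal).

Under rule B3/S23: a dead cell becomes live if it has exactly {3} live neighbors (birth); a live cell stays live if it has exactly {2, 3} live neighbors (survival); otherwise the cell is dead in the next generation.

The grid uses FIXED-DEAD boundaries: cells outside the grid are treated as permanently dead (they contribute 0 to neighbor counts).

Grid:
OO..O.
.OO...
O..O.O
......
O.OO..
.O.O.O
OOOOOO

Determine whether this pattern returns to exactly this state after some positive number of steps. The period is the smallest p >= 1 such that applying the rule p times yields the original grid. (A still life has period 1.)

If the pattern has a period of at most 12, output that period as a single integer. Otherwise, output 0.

Simulating and comparing each generation to the original:
Gen 0 (original, given above): 20 live cells
Gen 1: 21 live cells, differs from original
Gen 2: 10 live cells, differs from original
Gen 3: 8 live cells, differs from original
Gen 4: 4 live cells, differs from original
Gen 5: 4 live cells, differs from original
Gen 6: 4 live cells, differs from original
Gen 7: 4 live cells, differs from original
Gen 8: 4 live cells, differs from original
Gen 9: 4 live cells, differs from original
Gen 10: 4 live cells, differs from original
Gen 11: 4 live cells, differs from original
Gen 12: 4 live cells, differs from original
No period found within 12 steps.

Answer: 0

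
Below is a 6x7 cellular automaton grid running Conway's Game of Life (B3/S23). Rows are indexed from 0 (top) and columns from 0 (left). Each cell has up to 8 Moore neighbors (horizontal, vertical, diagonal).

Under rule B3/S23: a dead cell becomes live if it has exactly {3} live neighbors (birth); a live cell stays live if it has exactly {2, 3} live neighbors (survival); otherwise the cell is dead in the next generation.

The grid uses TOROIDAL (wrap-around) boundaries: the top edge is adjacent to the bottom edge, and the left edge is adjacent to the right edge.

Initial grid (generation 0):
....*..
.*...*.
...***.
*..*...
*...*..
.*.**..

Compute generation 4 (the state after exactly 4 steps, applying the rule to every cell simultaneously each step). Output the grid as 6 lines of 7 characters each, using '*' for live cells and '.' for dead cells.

Answer: ..**...
.......
..**...
.......
***....
**.....

Derivation:
Simulating step by step:
Generation 0 (given above): 13 live cells
Generation 1: 20 live cells
..****.
...*.*.
..**.**
...*.**
***.*..
...***.
Generation 2: 8 live cells
..*...*
.......
..**...
.......
***....
......*
Generation 3: 7 live cells
.......
..**...
.......
...*...
**.....
..*...*
Generation 4: 9 live cells
(generation 4 grid is the final answer)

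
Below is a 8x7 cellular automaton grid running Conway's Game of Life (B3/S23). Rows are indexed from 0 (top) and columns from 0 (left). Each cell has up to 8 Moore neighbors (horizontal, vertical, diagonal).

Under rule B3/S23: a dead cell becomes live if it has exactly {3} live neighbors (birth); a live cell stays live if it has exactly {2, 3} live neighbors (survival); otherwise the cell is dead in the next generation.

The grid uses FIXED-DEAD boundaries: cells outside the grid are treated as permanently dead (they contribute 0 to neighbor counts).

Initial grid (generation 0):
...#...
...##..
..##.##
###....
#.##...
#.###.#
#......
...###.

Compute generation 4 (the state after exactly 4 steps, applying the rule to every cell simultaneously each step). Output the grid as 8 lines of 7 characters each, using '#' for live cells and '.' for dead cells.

Simulating step by step:
Generation 0 (given above): 22 live cells
Generation 1: 14 live cells
...##..
.....#.
.....#.
#...#..
#...#..
#.#.#..
.##....
....#..
Generation 2: 13 live cells
....#..
.....#.
....##.
....##.
#...##.
#.#....
.##....
.......
Generation 3: 13 live cells
.......
.....#.
......#
...#..#
.#.###.
#.##...
.##....
.......
Generation 4: 11 live cells
(generation 4 grid is the final answer)

Answer: .......
.......
.....##
..##..#
.#...#.
#......
.###...
.......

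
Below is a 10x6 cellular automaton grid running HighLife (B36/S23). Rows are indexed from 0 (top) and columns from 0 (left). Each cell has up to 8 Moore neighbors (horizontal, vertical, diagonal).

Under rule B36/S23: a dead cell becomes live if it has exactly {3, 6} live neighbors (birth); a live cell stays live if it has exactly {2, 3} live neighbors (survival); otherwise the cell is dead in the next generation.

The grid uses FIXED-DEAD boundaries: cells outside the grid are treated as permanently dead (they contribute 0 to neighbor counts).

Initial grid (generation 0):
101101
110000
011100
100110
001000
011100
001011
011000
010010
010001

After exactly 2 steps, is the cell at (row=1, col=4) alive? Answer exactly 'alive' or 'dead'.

Answer: alive

Derivation:
Simulating step by step:
Generation 0 (given above): 25 live cells
Generation 1: 18 live cells
101000
101010
000110
000010
000010
010010
000010
011011
110000
000000
Generation 2: 25 live cells
000100
001010
000011
000011
000111
000111
011010
111111
111000
000000

Cell (1,4) at generation 2: 1 -> alive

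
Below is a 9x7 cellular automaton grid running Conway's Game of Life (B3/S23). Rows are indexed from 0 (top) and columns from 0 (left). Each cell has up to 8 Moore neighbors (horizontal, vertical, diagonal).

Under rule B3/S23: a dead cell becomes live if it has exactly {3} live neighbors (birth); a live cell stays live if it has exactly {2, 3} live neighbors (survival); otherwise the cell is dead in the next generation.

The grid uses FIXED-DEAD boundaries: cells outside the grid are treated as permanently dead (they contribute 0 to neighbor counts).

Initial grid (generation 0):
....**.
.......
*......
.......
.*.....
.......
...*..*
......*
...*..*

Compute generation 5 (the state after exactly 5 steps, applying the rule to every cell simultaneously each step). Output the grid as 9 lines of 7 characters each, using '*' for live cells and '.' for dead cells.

Answer: .......
.......
.......
.......
.......
.......
.......
.......
.......

Derivation:
Simulating step by step:
Generation 0 (given above): 9 live cells
Generation 1: 2 live cells
.......
.......
.......
.......
.......
.......
.......
.....**
.......
Generation 2: 0 live cells
.......
.......
.......
.......
.......
.......
.......
.......
.......
Generation 3: 0 live cells
.......
.......
.......
.......
.......
.......
.......
.......
.......
Generation 4: 0 live cells
.......
.......
.......
.......
.......
.......
.......
.......
.......
Generation 5: 0 live cells
(generation 5 grid is the final answer)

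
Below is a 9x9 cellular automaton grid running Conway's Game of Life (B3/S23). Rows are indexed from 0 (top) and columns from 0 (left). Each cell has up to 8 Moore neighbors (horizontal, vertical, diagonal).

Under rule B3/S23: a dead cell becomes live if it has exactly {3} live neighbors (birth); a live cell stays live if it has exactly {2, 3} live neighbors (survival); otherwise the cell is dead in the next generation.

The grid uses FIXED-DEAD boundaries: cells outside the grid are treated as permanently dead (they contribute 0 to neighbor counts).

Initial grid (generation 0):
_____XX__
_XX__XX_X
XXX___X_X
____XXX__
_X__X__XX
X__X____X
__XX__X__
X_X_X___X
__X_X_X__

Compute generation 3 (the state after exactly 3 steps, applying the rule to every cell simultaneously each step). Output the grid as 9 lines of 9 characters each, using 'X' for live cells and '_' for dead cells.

Simulating step by step:
Generation 0 (given above): 32 live cells
Generation 1: 32 live cells
_____XXX_
X_X______
X_XXX____
X_XXX_X_X
___XX_XXX
_X_XX___X
__X_X__X_
__X_X__X_
_X___X___
Generation 2: 26 live cells
______X__
__X_XXX__
X___XX___
______X_X
_X____X_X
______X_X
_XX_XX_XX
_XX_XXX__
_________
Generation 3: 25 live cells
(generation 3 grid is the final answer)

Answer: ______X__
___XX_X__
___XX__X_
______X__
_____XX_X
_XX___X_X
_XX_X___X
_XX_X_XX_
_____X___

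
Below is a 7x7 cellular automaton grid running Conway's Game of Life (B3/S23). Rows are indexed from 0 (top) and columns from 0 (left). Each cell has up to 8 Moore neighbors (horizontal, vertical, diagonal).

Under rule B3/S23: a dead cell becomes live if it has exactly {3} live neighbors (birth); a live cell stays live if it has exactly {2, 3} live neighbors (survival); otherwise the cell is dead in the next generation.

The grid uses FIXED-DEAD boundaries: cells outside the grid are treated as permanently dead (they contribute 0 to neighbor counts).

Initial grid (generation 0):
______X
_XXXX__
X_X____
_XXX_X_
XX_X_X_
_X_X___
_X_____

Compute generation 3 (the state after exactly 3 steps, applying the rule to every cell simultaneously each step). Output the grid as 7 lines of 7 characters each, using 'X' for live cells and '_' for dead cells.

Answer: _______
XX_XX__
_______
____X__
_X__X__
_X__X__
__X____

Derivation:
Simulating step by step:
Generation 0 (given above): 18 live cells
Generation 1: 12 live cells
__XX___
_XXX___
X______
___X___
X__X___
_X__X__
__X____
Generation 2: 12 live cells
_X_X___
_X_X___
_X_X___
_______
__XXX__
_XXX___
_______
Generation 3: 10 live cells
(generation 3 grid is the final answer)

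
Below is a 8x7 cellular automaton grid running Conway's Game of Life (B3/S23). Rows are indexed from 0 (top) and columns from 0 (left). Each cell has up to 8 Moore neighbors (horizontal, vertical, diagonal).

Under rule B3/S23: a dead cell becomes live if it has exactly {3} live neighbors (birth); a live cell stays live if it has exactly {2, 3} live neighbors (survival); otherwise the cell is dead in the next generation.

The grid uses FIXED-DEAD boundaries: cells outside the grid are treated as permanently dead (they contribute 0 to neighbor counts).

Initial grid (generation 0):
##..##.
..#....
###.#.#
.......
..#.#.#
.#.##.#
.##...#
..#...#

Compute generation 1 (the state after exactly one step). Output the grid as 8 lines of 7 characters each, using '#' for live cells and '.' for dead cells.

Answer: .#.....
..#.#..
.###...
..#....
..#.#..
.#..#.#
.#....#
.##....

Derivation:
Simulating step by step:
Generation 0 (given above): 22 live cells
Generation 1: 16 live cells
(generation 1 grid is the final answer)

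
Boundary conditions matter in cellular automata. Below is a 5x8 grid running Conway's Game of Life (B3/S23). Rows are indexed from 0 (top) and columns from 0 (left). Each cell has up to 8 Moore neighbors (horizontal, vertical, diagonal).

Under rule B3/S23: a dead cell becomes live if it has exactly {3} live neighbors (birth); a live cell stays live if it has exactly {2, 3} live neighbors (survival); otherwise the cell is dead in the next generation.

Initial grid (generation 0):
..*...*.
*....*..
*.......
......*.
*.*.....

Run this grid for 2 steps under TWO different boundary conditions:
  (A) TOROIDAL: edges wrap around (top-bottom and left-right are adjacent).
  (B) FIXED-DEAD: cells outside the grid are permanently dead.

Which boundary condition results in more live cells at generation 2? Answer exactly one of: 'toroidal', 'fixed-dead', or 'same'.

Answer: toroidal

Derivation:
Under TOROIDAL boundary, generation 2:
......**
......**
......**
......**
......**
Population = 10

Under FIXED-DEAD boundary, generation 2:
........
........
........
........
........
Population = 0

Comparison: toroidal=10, fixed-dead=0 -> toroidal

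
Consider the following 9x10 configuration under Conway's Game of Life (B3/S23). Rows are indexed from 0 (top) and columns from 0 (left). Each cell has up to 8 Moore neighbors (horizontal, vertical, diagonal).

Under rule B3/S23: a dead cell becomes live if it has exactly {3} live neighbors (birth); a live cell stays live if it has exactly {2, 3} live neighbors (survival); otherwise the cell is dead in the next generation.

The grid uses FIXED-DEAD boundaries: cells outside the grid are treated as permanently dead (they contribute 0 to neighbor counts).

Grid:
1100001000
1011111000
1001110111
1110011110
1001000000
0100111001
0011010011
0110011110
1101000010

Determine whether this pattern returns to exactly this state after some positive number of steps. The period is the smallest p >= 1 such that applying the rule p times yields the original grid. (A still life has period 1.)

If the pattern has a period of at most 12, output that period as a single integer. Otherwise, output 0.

Simulating and comparing each generation to the original:
Gen 0 (original, given above): 45 live cells
Gen 1: 32 live cells, differs from original
Gen 2: 37 live cells, differs from original
Gen 3: 27 live cells, differs from original
Gen 4: 21 live cells, differs from original
Gen 5: 16 live cells, differs from original
Gen 6: 13 live cells, differs from original
Gen 7: 12 live cells, differs from original
Gen 8: 7 live cells, differs from original
Gen 9: 9 live cells, differs from original
Gen 10: 9 live cells, differs from original
Gen 11: 8 live cells, differs from original
Gen 12: 8 live cells, differs from original
No period found within 12 steps.

Answer: 0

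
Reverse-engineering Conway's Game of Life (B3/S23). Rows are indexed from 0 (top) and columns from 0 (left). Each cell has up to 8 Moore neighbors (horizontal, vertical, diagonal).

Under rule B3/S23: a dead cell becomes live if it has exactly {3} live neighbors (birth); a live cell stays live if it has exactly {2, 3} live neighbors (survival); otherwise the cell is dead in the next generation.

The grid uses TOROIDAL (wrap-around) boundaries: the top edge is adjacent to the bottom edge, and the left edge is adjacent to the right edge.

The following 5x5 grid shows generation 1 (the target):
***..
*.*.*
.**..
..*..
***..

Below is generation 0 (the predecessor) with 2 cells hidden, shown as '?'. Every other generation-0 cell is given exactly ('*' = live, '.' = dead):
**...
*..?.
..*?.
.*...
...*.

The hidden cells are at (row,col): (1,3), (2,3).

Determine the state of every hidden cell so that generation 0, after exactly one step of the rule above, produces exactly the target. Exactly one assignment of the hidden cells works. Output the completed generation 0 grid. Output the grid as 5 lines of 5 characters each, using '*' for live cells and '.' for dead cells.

Hidden generation-0 cells (in order): (1,3), (2,3).
A hidden cell only influences target cells in its own 3x3 neighborhood. Try each of the 2^2 = 4 assignments, step the completed generation 0 forward once under B3/S23, and compare with the target:
  (1,3)=. (2,3)=. -> step gives (0,2)='.' but target has '*' -> reject
  (1,3)=. (2,3)=* -> step gives (0,2)='.' but target has '*' -> reject
  (1,3)=* (2,3)=. -> step reproduces the target at every cell -> ACCEPT
  (1,3)=* (2,3)=* -> step gives (1,2)='.' but target has '*' -> reject
Unique solution: (1,3)=live, (2,3)=dead.
Check: live-neighbor counts of every cell in the completed generation 0:
22324
24313
23222
11321
33302
Applying B3/S23 to generation 0 with these counts gives:
***..
*.*.*
.**..
..*..
***..
which matches the target exactly.

Answer: **...
*..*.
..*..
.*...
...*.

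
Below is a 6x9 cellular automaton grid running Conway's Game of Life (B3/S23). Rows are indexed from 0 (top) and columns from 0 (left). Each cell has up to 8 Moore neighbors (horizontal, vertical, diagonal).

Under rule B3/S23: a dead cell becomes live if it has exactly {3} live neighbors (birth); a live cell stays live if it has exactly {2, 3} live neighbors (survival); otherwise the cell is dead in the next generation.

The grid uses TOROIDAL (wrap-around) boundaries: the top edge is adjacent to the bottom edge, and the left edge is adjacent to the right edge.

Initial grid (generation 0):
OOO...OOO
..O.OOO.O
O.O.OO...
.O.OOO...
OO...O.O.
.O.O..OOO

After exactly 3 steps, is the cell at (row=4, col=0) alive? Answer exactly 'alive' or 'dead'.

Answer: alive

Derivation:
Simulating step by step:
Generation 0 (given above): 28 live cells
Generation 1: 12 live cells
....O....
..O.O....
O.O......
...O....O
.O.O.O.O.
.....O...
Generation 2: 15 live cells
...OOO...
.O.......
.OO......
OO.OO...O
..O...O..
.....OO..
Generation 3: 18 live cells
....OOO..
.O.OO....
...O.....
O..O.....
OOOOO.OO.
...O..O..

Cell (4,0) at generation 3: 1 -> alive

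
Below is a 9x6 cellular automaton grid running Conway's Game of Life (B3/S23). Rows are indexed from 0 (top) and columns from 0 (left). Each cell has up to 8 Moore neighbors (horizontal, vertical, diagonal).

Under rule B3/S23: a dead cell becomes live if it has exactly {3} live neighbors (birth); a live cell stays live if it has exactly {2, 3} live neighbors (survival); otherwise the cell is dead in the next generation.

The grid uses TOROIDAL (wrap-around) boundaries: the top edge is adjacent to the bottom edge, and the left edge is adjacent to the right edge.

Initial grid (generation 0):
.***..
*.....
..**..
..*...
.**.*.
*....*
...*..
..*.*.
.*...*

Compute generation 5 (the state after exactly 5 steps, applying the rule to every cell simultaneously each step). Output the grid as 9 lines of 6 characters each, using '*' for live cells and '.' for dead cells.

Answer: *.****
......
......
......
......
......
*.*...
..***.
...***

Derivation:
Simulating step by step:
Generation 0 (given above): 17 live cells
Generation 1: 25 live cells
.**...
......
.***..
......
****.*
******
...***
..***.
**..*.
Generation 2: 12 live cells
***...
...*..
..*...
....*.
......
......
......
***...
*...**
Generation 3: 11 live cells
*****.
...*..
...*..
......
......
......
.*....
**....
...*..
Generation 4: 11 live cells
.*..*.
.*....
......
......
......
......
**....
***...
...***
Generation 5: 13 live cells
(generation 5 grid is the final answer)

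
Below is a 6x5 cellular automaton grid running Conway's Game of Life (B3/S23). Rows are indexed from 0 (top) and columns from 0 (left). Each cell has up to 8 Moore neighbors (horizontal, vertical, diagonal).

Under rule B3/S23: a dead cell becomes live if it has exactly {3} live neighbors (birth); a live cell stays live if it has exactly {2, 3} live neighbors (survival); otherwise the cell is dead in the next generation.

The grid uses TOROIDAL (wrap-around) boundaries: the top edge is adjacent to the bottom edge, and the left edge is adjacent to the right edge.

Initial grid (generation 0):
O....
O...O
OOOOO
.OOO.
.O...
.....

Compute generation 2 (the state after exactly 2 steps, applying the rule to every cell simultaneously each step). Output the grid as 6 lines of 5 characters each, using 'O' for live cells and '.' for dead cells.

Simulating step by step:
Generation 0 (given above): 12 live cells
Generation 1: 4 live cells
O...O
..O..
.....
.....
.O...
.....
Generation 2: 1 live cells
(generation 2 grid is the final answer)

Answer: .....
.....
.....
.....
.....
O....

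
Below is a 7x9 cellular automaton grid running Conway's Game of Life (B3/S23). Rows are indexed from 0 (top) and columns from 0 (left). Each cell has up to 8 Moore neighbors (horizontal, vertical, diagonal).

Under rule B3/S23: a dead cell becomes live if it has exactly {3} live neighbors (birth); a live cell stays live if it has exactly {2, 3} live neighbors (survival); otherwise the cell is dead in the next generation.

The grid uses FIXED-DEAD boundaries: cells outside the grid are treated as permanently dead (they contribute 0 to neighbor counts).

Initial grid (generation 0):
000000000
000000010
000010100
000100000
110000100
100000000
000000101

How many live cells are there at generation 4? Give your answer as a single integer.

Answer: 4

Derivation:
Simulating step by step:
Generation 0 (given above): 10 live cells
Generation 1: 6 live cells
000000000
000000000
000000000
000001000
110000000
110000010
000000000
Generation 2: 4 live cells
000000000
000000000
000000000
000000000
110000000
110000000
000000000
Generation 3: 4 live cells
000000000
000000000
000000000
000000000
110000000
110000000
000000000
Generation 4: 4 live cells
000000000
000000000
000000000
000000000
110000000
110000000
000000000
Population at generation 4: 4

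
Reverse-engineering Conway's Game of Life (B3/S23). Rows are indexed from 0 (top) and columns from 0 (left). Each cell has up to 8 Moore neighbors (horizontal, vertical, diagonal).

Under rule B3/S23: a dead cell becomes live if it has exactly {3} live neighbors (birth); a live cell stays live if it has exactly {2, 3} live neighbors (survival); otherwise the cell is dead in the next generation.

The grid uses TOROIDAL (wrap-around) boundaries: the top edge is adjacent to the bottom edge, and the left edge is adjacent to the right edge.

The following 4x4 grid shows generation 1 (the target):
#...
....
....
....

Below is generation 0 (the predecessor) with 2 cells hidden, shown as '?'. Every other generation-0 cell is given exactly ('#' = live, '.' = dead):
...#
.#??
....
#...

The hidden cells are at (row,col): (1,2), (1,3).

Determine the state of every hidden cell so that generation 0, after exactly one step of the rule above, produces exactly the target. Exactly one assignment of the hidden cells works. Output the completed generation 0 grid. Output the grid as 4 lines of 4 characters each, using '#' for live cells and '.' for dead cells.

Hidden generation-0 cells (in order): (1,2), (1,3).
A hidden cell only influences target cells in its own 3x3 neighborhood. Try each of the 2^2 = 4 assignments, step the completed generation 0 forward once under B3/S23, and compare with the target:
  (1,2)=. (1,3)=. -> step reproduces the target at every cell -> ACCEPT
  (1,2)=. (1,3)=# -> step gives (0,0)='.' but target has '#' -> reject
  (1,2)=# (1,3)=. -> step gives (0,1)='#' but target has '.' -> reject
  (1,2)=# (1,3)=# -> step gives (0,0)='.' but target has '#' -> reject
Unique solution: (1,2)=dead, (1,3)=dead.
Check: live-neighbor counts of every cell in the completed generation 0:
3221
2021
2211
1112
Applying B3/S23 to generation 0 with these counts gives:
#...
....
....
....
which matches the target exactly.

Answer: ...#
.#..
....
#...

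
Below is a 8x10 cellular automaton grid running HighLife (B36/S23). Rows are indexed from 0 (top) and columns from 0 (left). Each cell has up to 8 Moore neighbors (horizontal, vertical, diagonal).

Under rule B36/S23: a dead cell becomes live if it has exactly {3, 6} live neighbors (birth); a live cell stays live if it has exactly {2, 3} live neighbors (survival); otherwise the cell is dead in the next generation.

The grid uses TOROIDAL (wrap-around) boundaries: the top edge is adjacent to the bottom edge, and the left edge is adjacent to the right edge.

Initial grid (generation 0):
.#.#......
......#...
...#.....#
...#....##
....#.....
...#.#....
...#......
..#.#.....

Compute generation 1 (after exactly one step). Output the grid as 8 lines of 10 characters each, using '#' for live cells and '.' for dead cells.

Answer: ..##......
..#.......
........##
...##...##
...##.....
...#......
..##......
..#.#.....

Derivation:
Simulating step by step:
Generation 0 (given above): 14 live cells
Generation 1: 16 live cells
(generation 1 grid is the final answer)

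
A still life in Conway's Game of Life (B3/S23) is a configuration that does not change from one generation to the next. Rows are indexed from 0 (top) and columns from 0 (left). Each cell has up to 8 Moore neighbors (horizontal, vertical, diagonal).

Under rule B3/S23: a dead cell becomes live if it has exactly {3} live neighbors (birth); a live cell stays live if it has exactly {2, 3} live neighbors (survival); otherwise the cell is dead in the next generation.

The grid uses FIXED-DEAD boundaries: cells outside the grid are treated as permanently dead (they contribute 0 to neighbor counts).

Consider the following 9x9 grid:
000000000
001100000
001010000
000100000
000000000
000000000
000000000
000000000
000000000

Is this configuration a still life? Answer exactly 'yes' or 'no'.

Answer: yes

Derivation:
Compute generation 1 and compare to generation 0 (given above):
Generation 1:
000000000
001100000
001010000
000100000
000000000
000000000
000000000
000000000
000000000
The grids are IDENTICAL -> still life.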